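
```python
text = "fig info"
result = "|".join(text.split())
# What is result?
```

Trace:
`text = "fig info"` → text = 'fig info'
`result = "|".join(text.split())` → result = 'fig|info'
So result = 'fig|info'

Answer: 'fig|info'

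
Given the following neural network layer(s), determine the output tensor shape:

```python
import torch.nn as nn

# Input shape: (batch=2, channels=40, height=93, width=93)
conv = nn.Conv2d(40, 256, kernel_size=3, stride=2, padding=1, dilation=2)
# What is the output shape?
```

Input: (2, 40, 93, 93) -> Output: (2, 256, 46, 46)

Answer: (2, 256, 46, 46)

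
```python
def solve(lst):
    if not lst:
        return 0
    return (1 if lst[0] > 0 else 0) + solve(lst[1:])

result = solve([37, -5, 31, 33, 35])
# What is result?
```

Count of positive elements in [37, -5, 31, 33, 35] = 4

Answer: 4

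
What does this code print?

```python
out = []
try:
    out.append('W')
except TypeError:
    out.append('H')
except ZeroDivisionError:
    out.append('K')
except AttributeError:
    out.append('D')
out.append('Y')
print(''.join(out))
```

Execution trace: 'W' (try body, no exception) → 'Y' (after the try/except). Output: WY

Answer: WY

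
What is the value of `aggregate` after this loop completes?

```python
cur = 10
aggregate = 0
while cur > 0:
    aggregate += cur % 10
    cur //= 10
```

Sum digits of 10
`aggregate` takes the values: 0 → 1

Answer: 1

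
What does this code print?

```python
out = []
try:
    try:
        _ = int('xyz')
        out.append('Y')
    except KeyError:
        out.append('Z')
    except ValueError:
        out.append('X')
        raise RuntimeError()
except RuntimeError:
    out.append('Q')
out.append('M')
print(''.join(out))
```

Execution trace: 'X' (inner except ValueError) → 'Q' (outer except RuntimeError) → 'M' (after the try/except). Output: XQM

Answer: XQM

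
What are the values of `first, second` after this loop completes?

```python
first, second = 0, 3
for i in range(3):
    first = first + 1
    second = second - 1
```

first goes 0→3, second goes 3→0
`first, second` takes the values: (0, 3) → (1, 3) → (1, 2) → (2, 2) → (2, 1) → (3, 1) → (3, 0)

Answer: 3, 0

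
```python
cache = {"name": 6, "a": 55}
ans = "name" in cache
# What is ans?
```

Trace:
`cache = {"name": 6, "a": 55}` → cache = {'name': 6, 'a': 55}
`ans = "name" in cache` → ans = True
So ans = True

Answer: True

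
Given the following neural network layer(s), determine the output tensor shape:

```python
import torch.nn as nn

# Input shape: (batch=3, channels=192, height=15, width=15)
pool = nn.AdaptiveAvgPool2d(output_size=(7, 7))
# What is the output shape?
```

Input: (3, 192, 15, 15) -> Output: (3, 192, 7, 7)

Answer: (3, 192, 7, 7)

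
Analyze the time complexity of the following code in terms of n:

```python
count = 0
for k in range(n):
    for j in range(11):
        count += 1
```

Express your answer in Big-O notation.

Each loop level contributes: n × 1. Multiplying the contributions gives O(n).

Answer: O(n)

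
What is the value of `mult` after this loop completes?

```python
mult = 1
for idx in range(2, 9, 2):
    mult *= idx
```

Product of even numbers 2 to 8
`mult` takes the values: 1 → 2 → 8 → 48 → 384

Answer: 384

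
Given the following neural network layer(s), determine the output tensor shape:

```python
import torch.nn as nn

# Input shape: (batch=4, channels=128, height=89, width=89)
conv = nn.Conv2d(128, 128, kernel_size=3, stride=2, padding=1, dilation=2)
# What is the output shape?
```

Input: (4, 128, 89, 89) -> Output: (4, 128, 44, 44)

Answer: (4, 128, 44, 44)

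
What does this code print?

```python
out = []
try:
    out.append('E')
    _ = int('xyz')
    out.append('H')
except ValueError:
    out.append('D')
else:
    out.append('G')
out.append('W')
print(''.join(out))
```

Execution trace: 'E' (try body) → 'D' (except ValueError) → 'W' (after the try/except). Output: EDW

Answer: EDW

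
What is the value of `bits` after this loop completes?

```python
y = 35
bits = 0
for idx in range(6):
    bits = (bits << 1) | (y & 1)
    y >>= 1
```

Reverse lowest 6 bits of 35
`bits` takes the values: 0 → 1 → 3 → 6 → 12 → 24 → 49

Answer: 49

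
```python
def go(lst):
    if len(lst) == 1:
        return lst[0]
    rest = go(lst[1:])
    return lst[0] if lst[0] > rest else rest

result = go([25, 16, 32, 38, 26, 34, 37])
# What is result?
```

Recursive max over [25, 16, 32, 38, 26, 34, 37] = 38

Answer: 38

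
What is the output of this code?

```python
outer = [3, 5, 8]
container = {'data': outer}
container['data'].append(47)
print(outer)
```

Key concept: dict holds reference to list.
Step by step:
`outer = [3, 5, 8]` → outer = [3, 5, 8]
`container = {'data': outer}` → container = {'data': [3, 5, 8]}
`container['data'].append(47)` → outer = [3, 5, 8, 47]; container = {'data': [3, 5, 8, 47]}
`print(outer)` → prints [3, 5, 8, 47]

Answer: [3, 5, 8, 47]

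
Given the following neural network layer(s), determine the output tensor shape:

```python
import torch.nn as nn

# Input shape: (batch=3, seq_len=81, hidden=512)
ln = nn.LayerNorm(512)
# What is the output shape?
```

Input: (3, 81, 512) -> Output: (3, 81, 512)

Answer: (3, 81, 512)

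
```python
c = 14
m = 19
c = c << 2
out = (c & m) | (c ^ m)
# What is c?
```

Trace:
`c = 14` → c = 14
`m = 19` → m = 19
`c = c << 2` → c = 56
`out = (c & m) | (c ^ m)` → out = 59
So c = 56

Answer: 56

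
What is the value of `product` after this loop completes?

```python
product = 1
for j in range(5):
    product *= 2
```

2^5 = 32
`product` takes the values: 1 → 2 → 4 → 8 → 16 → 32

Answer: 32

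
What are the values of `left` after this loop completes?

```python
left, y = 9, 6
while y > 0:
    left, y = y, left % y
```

GCD of 9 and 6
`left` takes the values: 9 → 6 → 3

Answer: 3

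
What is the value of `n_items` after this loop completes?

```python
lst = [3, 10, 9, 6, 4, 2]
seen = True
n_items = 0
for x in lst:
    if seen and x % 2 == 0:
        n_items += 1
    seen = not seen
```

Count even values at even positions
`n_items` takes the values: 0 → 1

Answer: 1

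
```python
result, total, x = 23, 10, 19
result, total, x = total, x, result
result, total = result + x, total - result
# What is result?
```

Trace:
`result, total, x = 23, 10, 19` → result = 23; total = 10; x = 19
`result, total, x = total, x, result` → result = 10; total = 19; x = 23
`result, total = result + x, total - result` → result = 33; total = 9
So result = 33

Answer: 33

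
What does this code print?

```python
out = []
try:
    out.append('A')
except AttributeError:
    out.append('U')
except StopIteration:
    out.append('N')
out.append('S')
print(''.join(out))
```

Execution trace: 'A' (try body, no exception) → 'S' (after the try/except). Output: AS

Answer: AS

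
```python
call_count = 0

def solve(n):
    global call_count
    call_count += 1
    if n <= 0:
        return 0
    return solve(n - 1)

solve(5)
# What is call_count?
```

Linear recursion stepping by 1: 6 calls from n=5 down to ≤0.

Answer: 6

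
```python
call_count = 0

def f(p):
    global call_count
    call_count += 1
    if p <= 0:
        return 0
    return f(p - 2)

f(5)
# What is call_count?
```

Linear recursion stepping by 2: 4 calls from p=5 down to ≤0.

Answer: 4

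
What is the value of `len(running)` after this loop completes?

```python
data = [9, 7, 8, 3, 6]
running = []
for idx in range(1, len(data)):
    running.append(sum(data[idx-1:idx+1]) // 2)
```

Number of 2-element averages
`running` takes the values: [] → [8] → [8, 7] → [8, 7, 5] → [8, 7, 5, 4]
So `len(running)` = 4

Answer: 4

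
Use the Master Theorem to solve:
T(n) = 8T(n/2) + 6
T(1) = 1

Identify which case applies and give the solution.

a=8, b=2, f(n)=6. log_2(8) = 3. Since c=0 < 3, Case 1 applies: T(n) = Θ(n^log_b(a)) = O(n^3).

Answer: O(n^3) - Case 1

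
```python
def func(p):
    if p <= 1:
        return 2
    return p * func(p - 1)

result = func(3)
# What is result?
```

func(3) = 3 * 2 * 2 = 12

Answer: 12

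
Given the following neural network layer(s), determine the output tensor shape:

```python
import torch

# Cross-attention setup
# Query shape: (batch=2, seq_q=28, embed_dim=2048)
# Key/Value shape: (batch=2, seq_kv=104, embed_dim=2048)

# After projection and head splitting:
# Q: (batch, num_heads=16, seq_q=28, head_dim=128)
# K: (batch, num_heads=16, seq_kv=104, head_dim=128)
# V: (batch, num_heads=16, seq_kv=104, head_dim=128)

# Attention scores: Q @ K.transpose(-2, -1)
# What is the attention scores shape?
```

Input: (2, 28, 2048) -> Output: (2, 16, 28, 104)

Answer: (2, 16, 28, 104)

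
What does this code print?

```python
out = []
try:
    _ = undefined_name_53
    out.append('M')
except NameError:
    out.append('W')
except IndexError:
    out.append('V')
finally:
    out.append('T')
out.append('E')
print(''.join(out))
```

Execution trace: 'W' (except NameError) → 'T' (finally) → 'E' (after the try/except). Output: WTE

Answer: WTE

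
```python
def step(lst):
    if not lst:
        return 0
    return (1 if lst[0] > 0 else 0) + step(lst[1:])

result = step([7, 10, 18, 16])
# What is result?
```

Count of positive elements in [7, 10, 18, 16] = 4

Answer: 4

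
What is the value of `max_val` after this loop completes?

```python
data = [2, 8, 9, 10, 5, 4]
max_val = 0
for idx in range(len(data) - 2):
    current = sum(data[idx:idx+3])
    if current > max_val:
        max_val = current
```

Max sum of 3-element window in [2, 8, 9, 10, 5, 4]
`max_val` takes the values: 0 → 19 → 27

Answer: 27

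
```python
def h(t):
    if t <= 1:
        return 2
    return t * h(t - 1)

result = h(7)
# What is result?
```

h(7) = 7 * 6 * 5 * 4 * 3 * 2 * 2 = 10080

Answer: 10080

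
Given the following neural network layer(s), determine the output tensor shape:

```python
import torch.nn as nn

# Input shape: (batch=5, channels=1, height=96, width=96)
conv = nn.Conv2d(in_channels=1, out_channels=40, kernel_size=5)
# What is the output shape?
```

Input: (5, 1, 96, 96) -> Output: (5, 40, 92, 92)

Answer: (5, 40, 92, 92)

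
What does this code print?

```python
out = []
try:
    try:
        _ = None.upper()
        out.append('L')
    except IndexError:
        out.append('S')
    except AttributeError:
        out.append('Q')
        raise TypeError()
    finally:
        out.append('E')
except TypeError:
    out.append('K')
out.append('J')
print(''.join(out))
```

Execution trace: 'Q' (inner except AttributeError) → 'E' (inner finally) → 'K' (outer except TypeError) → 'J' (after the try/except). Output: QEKJ

Answer: QEKJ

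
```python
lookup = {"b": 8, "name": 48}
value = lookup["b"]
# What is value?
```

Trace:
`lookup = {"b": 8, "name": 48}` → lookup = {'b': 8, 'name': 48}
`value = lookup["b"]` → value = 8
So value = 8

Answer: 8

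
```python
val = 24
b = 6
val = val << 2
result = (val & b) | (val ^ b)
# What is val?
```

Trace:
`val = 24` → val = 24
`b = 6` → b = 6
`val = val << 2` → val = 96
`result = (val & b) | (val ^ b)` → result = 102
So val = 96

Answer: 96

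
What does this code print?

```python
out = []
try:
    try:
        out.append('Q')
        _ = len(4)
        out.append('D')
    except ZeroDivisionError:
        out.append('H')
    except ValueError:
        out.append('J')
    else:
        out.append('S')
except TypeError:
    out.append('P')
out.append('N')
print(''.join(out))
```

Execution trace: 'Q' (try body) → 'P' (outer except TypeError) → 'N' (after the try/except). Output: QPN

Answer: QPN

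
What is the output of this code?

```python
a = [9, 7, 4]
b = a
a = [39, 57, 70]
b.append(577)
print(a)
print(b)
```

Key concept: rebinding vs mutation: a is rebound to a new list, b still points at the original.
Step by step:
`a = [9, 7, 4]` → a = [9, 7, 4]
`b = a` → b = [9, 7, 4] (same object as a)
`a = [39, 57, 70]` → a = [39, 57, 70]
`b.append(577)` → b = [9, 7, 4, 577]
`print(a)` → prints [39, 57, 70]
`print(b)` → prints [9, 7, 4, 577]

Answer:
[39, 57, 70]
[9, 7, 4, 577]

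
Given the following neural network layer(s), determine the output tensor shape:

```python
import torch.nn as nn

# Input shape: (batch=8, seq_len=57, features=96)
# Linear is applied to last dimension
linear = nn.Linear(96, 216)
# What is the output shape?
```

Input: (8, 57, 96) -> Output: (8, 57, 216)

Answer: (8, 57, 216)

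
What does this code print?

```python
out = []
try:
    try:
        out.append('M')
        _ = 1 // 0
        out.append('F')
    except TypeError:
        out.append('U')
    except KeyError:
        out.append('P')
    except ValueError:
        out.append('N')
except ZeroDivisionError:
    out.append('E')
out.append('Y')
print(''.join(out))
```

Execution trace: 'M' (try body) → 'E' (outer except ZeroDivisionError) → 'Y' (after the try/except). Output: MEY

Answer: MEY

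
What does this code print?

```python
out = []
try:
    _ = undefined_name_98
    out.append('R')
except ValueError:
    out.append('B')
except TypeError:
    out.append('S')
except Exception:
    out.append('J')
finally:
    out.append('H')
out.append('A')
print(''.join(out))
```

Execution trace: 'J' (except Exception) → 'H' (finally) → 'A' (after the try/except). Output: JHA

Answer: JHA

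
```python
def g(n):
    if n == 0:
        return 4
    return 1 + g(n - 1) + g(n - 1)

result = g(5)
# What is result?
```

g(n) = 1 + 2·g(n-1), g(0)=4. Closed form: (4+1)·2^5 - 1 = 159.

Answer: 159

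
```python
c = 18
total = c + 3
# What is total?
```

Trace:
`c = 18` → c = 18
`total = c + 3` → total = 21
So total = 21

Answer: 21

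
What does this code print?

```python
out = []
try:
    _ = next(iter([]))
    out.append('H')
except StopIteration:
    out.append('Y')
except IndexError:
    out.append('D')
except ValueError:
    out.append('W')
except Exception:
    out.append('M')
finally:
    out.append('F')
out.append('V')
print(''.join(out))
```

Execution trace: 'Y' (except StopIteration) → 'F' (finally) → 'V' (after the try/except). Output: YFV

Answer: YFV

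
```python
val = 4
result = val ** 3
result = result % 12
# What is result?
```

Trace:
`val = 4` → val = 4
`result = val ** 3` → result = 64
`result = result % 12` → result = 4
So result = 4

Answer: 4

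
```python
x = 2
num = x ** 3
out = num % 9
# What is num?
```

Trace:
`x = 2` → x = 2
`num = x ** 3` → num = 8
`out = num % 9` → out = 8
So num = 8

Answer: 8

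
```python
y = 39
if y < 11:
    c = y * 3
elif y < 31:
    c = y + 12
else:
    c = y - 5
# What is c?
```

Trace:
`y = 39` → y = 39
`if y < 11: ...` → y < 11 is False, y < 31 is False, take else branch → c = 34
So c = 34

Answer: 34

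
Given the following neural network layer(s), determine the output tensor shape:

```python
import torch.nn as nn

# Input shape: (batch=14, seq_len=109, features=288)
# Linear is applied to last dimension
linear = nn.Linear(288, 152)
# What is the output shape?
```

Input: (14, 109, 288) -> Output: (14, 109, 152)

Answer: (14, 109, 152)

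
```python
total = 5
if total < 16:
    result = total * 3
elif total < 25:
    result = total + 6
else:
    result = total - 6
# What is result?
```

Trace:
`total = 5` → total = 5
`if total < 16: ...` → total < 16 is True → result = 15
So result = 15

Answer: 15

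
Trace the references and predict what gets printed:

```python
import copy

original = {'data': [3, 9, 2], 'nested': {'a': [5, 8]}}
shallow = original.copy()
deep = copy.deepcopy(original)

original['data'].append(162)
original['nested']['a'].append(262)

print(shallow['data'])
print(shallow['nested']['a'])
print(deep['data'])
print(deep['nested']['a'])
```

Key concept: comparing shallow vs deep copy.
Step by step:
`original = {'data': [3, 9, 2], 'nested': {'a': [5, 8]}}` → original = {'data': [3, 9, 2], 'nested': {'a': [5, 8]}}
`shallow = original.copy()` → shallow = {'data': [3, 9, 2], 'nested': {'a': [5, 8]}}
`deep = copy.deepcopy(original)` → deep = {'data': [3, 9, 2], 'nested': {'a': [5, 8]}}
`original['data'].append(162)` → original = {'data': [3, 9, 2, 162], 'nested': {'a': [5, 8]}}; shallow = {'data': [3, 9, 2, 162], 'nested': {'a': [5, 8]}}
`original['nested']['a'].append(262)` → original = {'data': [3, 9, 2, 162], 'nested': {'a': [5, 8, 262]}}; shallow = {'data': [3, 9, 2, 162], 'nested': {'a': [5, 8, 262]}}
`print(shallow['data'])` → prints [3, 9, 2, 162]
`print(shallow['nested']['a'])` → prints [5, 8, 262]
`print(deep['data'])` → prints [3, 9, 2]
`print(deep['nested']['a'])` → prints [5, 8]

Answer:
[3, 9, 2, 162]
[5, 8, 262]
[3, 9, 2]
[5, 8]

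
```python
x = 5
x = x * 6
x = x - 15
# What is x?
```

Trace:
`x = 5` → x = 5
`x = x * 6` → x = 30
`x = x - 15` → x = 15
So x = 15

Answer: 15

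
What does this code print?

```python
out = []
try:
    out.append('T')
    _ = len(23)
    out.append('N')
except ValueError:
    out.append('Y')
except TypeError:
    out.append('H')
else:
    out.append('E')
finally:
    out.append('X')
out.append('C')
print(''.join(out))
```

Execution trace: 'T' (try body) → 'H' (except TypeError) → 'X' (finally) → 'C' (after the try/except). Output: THXC

Answer: THXC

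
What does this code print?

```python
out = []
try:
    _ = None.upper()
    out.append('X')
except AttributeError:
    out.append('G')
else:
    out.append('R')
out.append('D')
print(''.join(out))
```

Execution trace: 'G' (except AttributeError) → 'D' (after the try/except). Output: GD

Answer: GD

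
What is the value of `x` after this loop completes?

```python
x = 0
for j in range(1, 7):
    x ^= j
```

XOR of 1 to 6
`x` takes the values: 0 → 1 → 3 → 0 → 4 → 1 → 7

Answer: 7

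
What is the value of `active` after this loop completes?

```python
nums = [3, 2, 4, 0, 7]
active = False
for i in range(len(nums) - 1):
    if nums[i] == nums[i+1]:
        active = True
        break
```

Check consecutive duplicates in [3, 2, 4, 0, 7]
`active` takes the values: False

Answer: False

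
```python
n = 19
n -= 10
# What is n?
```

Trace:
`n = 19` → n = 19
`n -= 10` → n = 9
So n = 9

Answer: 9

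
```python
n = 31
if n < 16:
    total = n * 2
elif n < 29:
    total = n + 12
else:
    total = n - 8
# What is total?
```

Trace:
`n = 31` → n = 31
`if n < 16: ...` → n < 16 is False, n < 29 is False, take else branch → total = 23
So total = 23

Answer: 23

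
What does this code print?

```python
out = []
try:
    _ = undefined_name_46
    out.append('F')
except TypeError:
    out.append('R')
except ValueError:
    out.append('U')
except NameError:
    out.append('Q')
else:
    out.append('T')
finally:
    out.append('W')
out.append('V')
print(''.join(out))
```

Execution trace: 'Q' (except NameError) → 'W' (finally) → 'V' (after the try/except). Output: QWV

Answer: QWV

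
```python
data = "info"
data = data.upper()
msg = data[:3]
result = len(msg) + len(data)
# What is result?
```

Trace:
`data = "info"` → data = 'info'
`data = data.upper()` → data = 'INFO'
`msg = data[:3]` → msg = 'INF'
`result = len(msg) + len(data)` → result = 7
So result = 7

Answer: 7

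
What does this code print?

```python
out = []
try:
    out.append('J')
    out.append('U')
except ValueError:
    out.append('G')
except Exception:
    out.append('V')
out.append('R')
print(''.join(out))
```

Execution trace: 'J' (try body) → 'U' (try body, no exception) → 'R' (after the try/except). Output: JUR

Answer: JUR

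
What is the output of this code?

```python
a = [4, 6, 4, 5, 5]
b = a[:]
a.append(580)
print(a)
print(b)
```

Key concept: slice [:] creates copy.
Step by step:
`a = [4, 6, 4, 5, 5]` → a = [4, 6, 4, 5, 5]
`b = a[:]` → b = [4, 6, 4, 5, 5]
`a.append(580)` → a = [4, 6, 4, 5, 5, 580]
`print(a)` → prints [4, 6, 4, 5, 5, 580]
`print(b)` → prints [4, 6, 4, 5, 5]

Answer:
[4, 6, 4, 5, 5, 580]
[4, 6, 4, 5, 5]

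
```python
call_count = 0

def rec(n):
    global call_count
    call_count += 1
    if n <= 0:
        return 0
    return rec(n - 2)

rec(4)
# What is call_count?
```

Linear recursion stepping by 2: 3 calls from n=4 down to ≤0.

Answer: 3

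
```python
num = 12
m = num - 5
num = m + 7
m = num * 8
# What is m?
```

Trace:
`num = 12` → num = 12
`m = num - 5` → m = 7
`num = m + 7` → num = 14
`m = num * 8` → m = 112
So m = 112

Answer: 112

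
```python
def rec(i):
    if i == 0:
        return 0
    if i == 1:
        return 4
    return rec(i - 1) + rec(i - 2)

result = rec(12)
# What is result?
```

Build up from base cases: rec(0)=0, rec(1)=4, rec(2)=4, rec(3)=8, rec(4)=12, rec(5)=20, rec(6)=32, ..., rec(12)=576

Answer: 576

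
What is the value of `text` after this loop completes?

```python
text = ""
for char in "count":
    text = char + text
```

Reverse 'count'
`text` takes the values: "" → "c" → "oc" → "uoc" → "nuoc" → "tnuoc"

Answer: "tnuoc"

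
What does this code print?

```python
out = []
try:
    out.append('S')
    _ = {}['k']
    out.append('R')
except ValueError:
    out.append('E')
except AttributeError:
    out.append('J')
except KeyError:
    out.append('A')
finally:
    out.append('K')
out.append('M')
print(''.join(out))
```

Execution trace: 'S' (try body) → 'A' (except KeyError) → 'K' (finally) → 'M' (after the try/except). Output: SAKM

Answer: SAKM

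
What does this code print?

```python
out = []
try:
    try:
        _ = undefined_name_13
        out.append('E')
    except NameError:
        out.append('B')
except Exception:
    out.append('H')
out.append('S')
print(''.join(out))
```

Execution trace: 'B' (inner except NameError) → 'S' (after the try/except). Output: BS

Answer: BS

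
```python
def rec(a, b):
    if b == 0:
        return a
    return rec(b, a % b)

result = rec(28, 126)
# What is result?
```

rec(28, 126) -> rec(126, 28) -> rec(28, 14) -> rec(14, 0) -> 14

Answer: 14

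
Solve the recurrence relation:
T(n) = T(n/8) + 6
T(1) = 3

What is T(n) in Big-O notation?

Each step divides n by 8 and adds 6. After log_8(n) steps we reach T(1)=3. So T(n) = 6·log_8(n) + 3 = O(log n).

Answer: O(log n)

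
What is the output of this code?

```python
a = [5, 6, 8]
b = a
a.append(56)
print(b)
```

Key concept: basic list aliasing.
Step by step:
`a = [5, 6, 8]` → a = [5, 6, 8]
`b = a` → b = [5, 6, 8] (same object as a)
`a.append(56)` → a = [5, 6, 8, 56] (same object as b); b = [5, 6, 8, 56] (same object as a)
`print(b)` → prints [5, 6, 8, 56]

Answer: [5, 6, 8, 56]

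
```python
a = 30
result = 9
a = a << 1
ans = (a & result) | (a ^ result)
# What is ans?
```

Trace:
`a = 30` → a = 30
`result = 9` → result = 9
`a = a << 1` → a = 60
`ans = (a & result) | (a ^ result)` → ans = 61
So ans = 61

Answer: 61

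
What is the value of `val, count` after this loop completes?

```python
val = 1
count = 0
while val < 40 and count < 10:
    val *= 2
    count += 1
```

Double until >= 40 or 10 iterations
`val, count` takes the values: (1, 0) → (2, 0) → (2, 1) → (4, 1) → (4, 2) → (8, 2) → (8, 3) → (16, 3) → (16, 4) → (32, 4) → (32, 5) → (64, 5) → (64, 6)

Answer: 64, 6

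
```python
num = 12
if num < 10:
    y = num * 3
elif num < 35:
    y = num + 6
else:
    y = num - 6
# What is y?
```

Trace:
`num = 12` → num = 12
`if num < 10: ...` → num < 10 is False, num < 35 is True → y = 18
So y = 18

Answer: 18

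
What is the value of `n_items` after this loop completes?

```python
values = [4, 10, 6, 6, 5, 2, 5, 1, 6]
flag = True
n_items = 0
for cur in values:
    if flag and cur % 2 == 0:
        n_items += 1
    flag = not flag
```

Count even values at even positions
`n_items` takes the values: 0 → 1 → 2 → 3

Answer: 3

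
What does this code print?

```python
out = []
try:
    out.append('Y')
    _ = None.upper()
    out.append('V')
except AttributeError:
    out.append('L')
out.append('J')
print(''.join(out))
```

Execution trace: 'Y' (try body) → 'L' (except AttributeError) → 'J' (after the try/except). Output: YLJ

Answer: YLJ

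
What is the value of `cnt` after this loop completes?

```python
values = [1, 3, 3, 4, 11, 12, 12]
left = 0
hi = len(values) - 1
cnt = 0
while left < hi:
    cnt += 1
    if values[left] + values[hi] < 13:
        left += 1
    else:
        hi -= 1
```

Steps to find pair summing to 13
`cnt` takes the values: 0 → 1 → 2 → 3 → 4 → 5 → 6

Answer: 6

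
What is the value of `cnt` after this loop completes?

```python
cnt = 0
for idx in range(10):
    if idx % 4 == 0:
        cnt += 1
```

Count numbers divisible by 4 in range(10)
`cnt` takes the values: 0 → 1 → 2 → 3

Answer: 3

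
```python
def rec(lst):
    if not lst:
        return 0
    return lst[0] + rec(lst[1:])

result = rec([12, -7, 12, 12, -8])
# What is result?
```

12 + (-7) + 12 + 12 + (-8) + 0 = 21

Answer: 21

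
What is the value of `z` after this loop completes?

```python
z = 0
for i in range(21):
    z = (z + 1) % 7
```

Increment mod 7, 21 times = 0
`z` takes the values: 0 → 1 → 2 → 3 → 4 → 5 → 6 → 0 → 1 → 2 → 3 → 4 → 5 → 6 → 0 → 1 → 2 → 3 → 4 → 5 → 6 → 0

Answer: 0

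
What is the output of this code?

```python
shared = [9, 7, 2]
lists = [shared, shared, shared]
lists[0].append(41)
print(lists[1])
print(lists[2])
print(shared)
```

Key concept: list of same reference.
Step by step:
`shared = [9, 7, 2]` → shared = [9, 7, 2]
`lists = [shared, shared, shared]` → lists = [[9, 7, 2], [9, 7, 2], [9, 7, 2]]
`lists[0].append(41)` → shared = [9, 7, 2, 41]; lists = [[9, 7, 2, 41], [9, 7, 2, 41], [9, 7, 2, 41]]
`print(lists[1])` → prints [9, 7, 2, 41]
`print(lists[2])` → prints [9, 7, 2, 41]
`print(shared)` → prints [9, 7, 2, 41]

Answer:
[9, 7, 2, 41]
[9, 7, 2, 41]
[9, 7, 2, 41]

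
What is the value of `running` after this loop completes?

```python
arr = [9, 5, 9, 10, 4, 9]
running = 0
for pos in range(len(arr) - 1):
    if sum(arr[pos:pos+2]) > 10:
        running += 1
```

Count windows with sum > 10
`running` takes the values: 0 → 1 → 2 → 3 → 4 → 5

Answer: 5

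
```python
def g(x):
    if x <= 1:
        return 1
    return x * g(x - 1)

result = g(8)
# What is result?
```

g(8) = 8 * 7 * 6 * 5 * 4 * 3 * 2 * 1 = 40320

Answer: 40320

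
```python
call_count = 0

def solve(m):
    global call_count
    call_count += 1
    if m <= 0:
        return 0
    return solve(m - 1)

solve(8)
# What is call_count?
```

Linear recursion stepping by 1: 9 calls from m=8 down to ≤0.

Answer: 9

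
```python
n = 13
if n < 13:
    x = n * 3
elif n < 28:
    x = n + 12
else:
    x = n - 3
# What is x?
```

Trace:
`n = 13` → n = 13
`if n < 13: ...` → n < 13 is False, n < 28 is True → x = 25
So x = 25

Answer: 25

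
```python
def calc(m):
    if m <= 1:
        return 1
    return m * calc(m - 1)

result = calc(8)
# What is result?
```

calc(8) = 8 * 7 * 6 * 5 * 4 * 3 * 2 * 1 = 40320

Answer: 40320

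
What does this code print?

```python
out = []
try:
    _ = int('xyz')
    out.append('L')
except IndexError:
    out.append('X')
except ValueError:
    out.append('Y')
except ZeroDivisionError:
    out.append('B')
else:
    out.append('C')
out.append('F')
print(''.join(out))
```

Execution trace: 'Y' (except ValueError) → 'F' (after the try/except). Output: YF

Answer: YF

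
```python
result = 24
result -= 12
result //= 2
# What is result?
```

Trace:
`result = 24` → result = 24
`result -= 12` → result = 12
`result //= 2` → result = 6
So result = 6

Answer: 6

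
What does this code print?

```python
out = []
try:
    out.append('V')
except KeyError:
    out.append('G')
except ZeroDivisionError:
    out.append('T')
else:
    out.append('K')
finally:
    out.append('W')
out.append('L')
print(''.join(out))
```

Execution trace: 'V' (try body, no exception) → 'K' (else) → 'W' (finally) → 'L' (after the try/except). Output: VKWL

Answer: VKWL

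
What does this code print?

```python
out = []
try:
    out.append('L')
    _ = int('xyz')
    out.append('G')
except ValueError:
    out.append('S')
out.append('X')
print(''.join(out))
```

Execution trace: 'L' (try body) → 'S' (except ValueError) → 'X' (after the try/except). Output: LSX

Answer: LSX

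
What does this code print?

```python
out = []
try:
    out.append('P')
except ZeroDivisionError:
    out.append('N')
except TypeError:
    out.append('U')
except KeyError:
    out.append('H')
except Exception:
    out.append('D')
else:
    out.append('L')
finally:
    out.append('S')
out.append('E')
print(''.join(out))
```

Execution trace: 'P' (try body, no exception) → 'L' (else) → 'S' (finally) → 'E' (after the try/except). Output: PLSE

Answer: PLSE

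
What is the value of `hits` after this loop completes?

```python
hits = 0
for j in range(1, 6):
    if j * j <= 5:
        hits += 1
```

Count numbers where j² ≤ 5
`hits` takes the values: 0 → 1 → 2

Answer: 2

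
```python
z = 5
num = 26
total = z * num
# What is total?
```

Trace:
`z = 5` → z = 5
`num = 26` → num = 26
`total = z * num` → total = 130
So total = 130

Answer: 130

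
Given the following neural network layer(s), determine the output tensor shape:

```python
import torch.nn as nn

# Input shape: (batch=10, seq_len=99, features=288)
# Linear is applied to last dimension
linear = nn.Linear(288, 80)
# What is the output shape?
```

Input: (10, 99, 288) -> Output: (10, 99, 80)

Answer: (10, 99, 80)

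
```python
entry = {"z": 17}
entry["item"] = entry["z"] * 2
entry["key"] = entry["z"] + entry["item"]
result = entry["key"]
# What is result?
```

Trace:
`entry = {"z": 17}` → entry = {'z': 17}
`entry["item"] = entry["z"] * 2` → entry = {'z': 17, 'item': 34}
`entry["key"] = entry["z"] + entry["item"]` → entry = {'z': 17, 'item': 34, 'key': 51}
`result = entry["key"]` → result = 51
So result = 51

Answer: 51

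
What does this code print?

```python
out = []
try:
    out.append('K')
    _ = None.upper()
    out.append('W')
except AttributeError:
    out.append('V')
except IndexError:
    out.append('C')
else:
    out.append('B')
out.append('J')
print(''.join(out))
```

Execution trace: 'K' (try body) → 'V' (except AttributeError) → 'J' (after the try/except). Output: KVJ

Answer: KVJ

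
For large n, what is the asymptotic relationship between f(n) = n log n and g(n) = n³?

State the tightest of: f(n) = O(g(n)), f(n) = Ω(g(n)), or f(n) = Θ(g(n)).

n log n vs n³: f(n) = O(g(n)) but not Ω(g(n)) — n³ grows strictly faster than n log n.

Answer: f(n) = O(g(n)) but not Ω(g(n)) — n³ grows strictly faster than n log n.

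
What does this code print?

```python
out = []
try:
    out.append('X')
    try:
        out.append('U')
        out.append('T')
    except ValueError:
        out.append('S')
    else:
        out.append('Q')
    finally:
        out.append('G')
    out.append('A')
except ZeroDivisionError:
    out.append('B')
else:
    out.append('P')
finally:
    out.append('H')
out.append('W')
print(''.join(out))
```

Execution trace: 'X' (try body) → 'U' (inner try body) → 'T' (inner try body, no exception) → 'Q' (inner else) → 'G' (inner finally) → 'A' (try body, no exception) → 'P' (else) → 'H' (finally) → 'W' (after the try/except). Output: XUTQGAPHW

Answer: XUTQGAPHW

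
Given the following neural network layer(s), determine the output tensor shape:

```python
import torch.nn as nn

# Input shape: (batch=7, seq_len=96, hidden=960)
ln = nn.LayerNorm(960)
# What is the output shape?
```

Input: (7, 96, 960) -> Output: (7, 96, 960)

Answer: (7, 96, 960)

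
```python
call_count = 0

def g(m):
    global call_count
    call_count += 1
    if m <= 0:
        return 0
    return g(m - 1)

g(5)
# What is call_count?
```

Linear recursion stepping by 1: 6 calls from m=5 down to ≤0.

Answer: 6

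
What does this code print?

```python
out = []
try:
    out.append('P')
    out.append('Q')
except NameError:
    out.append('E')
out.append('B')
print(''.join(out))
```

Execution trace: 'P' (try body) → 'Q' (try body, no exception) → 'B' (after the try/except). Output: PQB

Answer: PQB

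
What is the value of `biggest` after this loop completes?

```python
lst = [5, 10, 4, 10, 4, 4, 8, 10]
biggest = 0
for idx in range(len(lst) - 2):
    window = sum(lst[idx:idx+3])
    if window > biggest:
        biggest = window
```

Max sum of 3-element window in [5, 10, 4, 10, 4, 4, 8, 10]
`biggest` takes the values: 0 → 19 → 24

Answer: 24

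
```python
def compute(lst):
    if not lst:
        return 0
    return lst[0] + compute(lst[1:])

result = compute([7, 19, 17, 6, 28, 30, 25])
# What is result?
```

7 + 19 + 17 + 6 + 28 + 30 + 25 + 0 = 132

Answer: 132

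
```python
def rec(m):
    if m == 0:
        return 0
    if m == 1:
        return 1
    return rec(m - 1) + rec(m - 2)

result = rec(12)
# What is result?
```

Build up from base cases: rec(0)=0, rec(1)=1, rec(2)=1, rec(3)=2, rec(4)=3, rec(5)=5, rec(6)=8, ..., rec(12)=144

Answer: 144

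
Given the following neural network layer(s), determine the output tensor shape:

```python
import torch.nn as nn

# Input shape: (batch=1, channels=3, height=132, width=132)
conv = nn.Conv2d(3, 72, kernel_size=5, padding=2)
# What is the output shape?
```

Input: (1, 3, 132, 132) -> Output: (1, 72, 132, 132)

Answer: (1, 72, 132, 132)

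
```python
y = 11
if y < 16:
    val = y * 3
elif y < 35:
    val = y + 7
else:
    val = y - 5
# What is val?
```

Trace:
`y = 11` → y = 11
`if y < 16: ...` → y < 16 is True → val = 33
So val = 33

Answer: 33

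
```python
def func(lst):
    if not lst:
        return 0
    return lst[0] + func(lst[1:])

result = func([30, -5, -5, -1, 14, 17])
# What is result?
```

30 + (-5) + (-5) + (-1) + 14 + 17 + 0 = 50

Answer: 50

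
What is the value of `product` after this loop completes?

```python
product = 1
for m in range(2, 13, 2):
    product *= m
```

Product of even numbers 2 to 12
`product` takes the values: 1 → 2 → 8 → 48 → 384 → 3840 → 46080

Answer: 46080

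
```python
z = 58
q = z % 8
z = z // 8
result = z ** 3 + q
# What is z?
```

Trace:
`z = 58` → z = 58
`q = z % 8` → q = 2
`z = z // 8` → z = 7
`result = z ** 3 + q` → result = 345
So z = 7

Answer: 7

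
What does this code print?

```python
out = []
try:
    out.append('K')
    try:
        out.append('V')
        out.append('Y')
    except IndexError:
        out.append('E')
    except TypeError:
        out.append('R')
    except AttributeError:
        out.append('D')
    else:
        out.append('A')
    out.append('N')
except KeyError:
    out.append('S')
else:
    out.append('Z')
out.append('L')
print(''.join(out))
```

Execution trace: 'K' (try body) → 'V' (inner try body) → 'Y' (inner try body, no exception) → 'A' (inner else) → 'N' (try body, no exception) → 'Z' (else) → 'L' (after the try/except). Output: KVYANZL

Answer: KVYANZL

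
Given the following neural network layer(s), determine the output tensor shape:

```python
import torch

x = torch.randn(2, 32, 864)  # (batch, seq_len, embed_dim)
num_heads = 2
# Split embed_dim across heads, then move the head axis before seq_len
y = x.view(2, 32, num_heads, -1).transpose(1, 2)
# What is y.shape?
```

Input: (2, 32, 864) -> head_dim = 864 // 2 = 432; after view: (2, 32, 2, 432) -> after transpose(1, 2): (2, 2, 32, 432) -> Output: (2, 2, 32, 432)

Answer: (2, 2, 32, 432)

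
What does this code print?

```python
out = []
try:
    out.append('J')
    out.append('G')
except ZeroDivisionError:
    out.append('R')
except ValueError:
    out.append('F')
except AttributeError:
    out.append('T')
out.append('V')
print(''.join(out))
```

Execution trace: 'J' (try body) → 'G' (try body, no exception) → 'V' (after the try/except). Output: JGV

Answer: JGV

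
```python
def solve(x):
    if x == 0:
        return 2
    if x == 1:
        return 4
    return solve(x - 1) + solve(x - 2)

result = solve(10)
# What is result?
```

Build up from base cases: solve(0)=2, solve(1)=4, solve(2)=6, solve(3)=10, solve(4)=16, solve(5)=26, solve(6)=42, ..., solve(10)=288

Answer: 288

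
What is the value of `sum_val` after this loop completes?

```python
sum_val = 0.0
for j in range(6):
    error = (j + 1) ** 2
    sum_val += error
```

Sum of squared losses 1² + 2² + ... + 6²
`sum_val` takes the values: 0.0 → 1.0 → 5.0 → 14.0 → 30.0 → 55.0 → 91.0

Answer: 91.0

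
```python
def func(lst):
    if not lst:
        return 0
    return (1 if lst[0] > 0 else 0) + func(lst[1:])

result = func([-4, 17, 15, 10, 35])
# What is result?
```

Count of positive elements in [-4, 17, 15, 10, 35] = 4

Answer: 4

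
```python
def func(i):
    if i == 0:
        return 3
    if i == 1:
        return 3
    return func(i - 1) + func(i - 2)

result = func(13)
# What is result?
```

Build up from base cases: func(0)=3, func(1)=3, func(2)=6, func(3)=9, func(4)=15, func(5)=24, func(6)=39, ..., func(13)=1131

Answer: 1131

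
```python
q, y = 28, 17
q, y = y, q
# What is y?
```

Trace:
`q, y = 28, 17` → q = 28; y = 17
`q, y = y, q` → q = 17; y = 28
So y = 28

Answer: 28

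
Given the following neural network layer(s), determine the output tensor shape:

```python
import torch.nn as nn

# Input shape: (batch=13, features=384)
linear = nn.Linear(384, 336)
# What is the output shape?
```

Input: (13, 384) -> Output: (13, 336)

Answer: (13, 336)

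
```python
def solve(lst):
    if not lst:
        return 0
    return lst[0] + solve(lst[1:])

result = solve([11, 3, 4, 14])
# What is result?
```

11 + 3 + 4 + 14 + 0 = 32

Answer: 32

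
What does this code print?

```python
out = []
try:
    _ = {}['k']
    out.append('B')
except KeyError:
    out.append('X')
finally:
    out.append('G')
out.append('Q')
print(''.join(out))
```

Execution trace: 'X' (except KeyError) → 'G' (finally) → 'Q' (after the try/except). Output: XGQ

Answer: XGQ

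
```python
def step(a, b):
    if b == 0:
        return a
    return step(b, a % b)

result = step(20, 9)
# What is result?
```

step(20, 9) -> step(9, 2) -> step(2, 1) -> step(1, 0) -> 1

Answer: 1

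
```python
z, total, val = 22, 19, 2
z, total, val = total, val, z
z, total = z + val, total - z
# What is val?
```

Trace:
`z, total, val = 22, 19, 2` → z = 22; total = 19; val = 2
`z, total, val = total, val, z` → z = 19; total = 2; val = 22
`z, total = z + val, total - z` → z = 41; total = -17
So val = 22

Answer: 22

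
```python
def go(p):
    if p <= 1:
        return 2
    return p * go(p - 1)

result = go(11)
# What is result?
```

go(11) = 11 * 10 * 9 * 8 * 7 * 6 * 5 * 4 * 3 * 2 * 2 = 79833600

Answer: 79833600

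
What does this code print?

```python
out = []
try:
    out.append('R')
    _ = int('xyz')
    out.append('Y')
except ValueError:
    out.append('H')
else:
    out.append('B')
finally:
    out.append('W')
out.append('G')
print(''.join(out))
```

Execution trace: 'R' (try body) → 'H' (except ValueError) → 'W' (finally) → 'G' (after the try/except). Output: RHWG

Answer: RHWG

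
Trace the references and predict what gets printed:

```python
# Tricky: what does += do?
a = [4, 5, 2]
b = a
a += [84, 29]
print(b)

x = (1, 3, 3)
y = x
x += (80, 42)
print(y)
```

Key concept: += behavior differs for mutable vs immutable.
Step by step:
`a = [4, 5, 2]` → a = [4, 5, 2]
`b = a` → b = [4, 5, 2] (same object as a)
`a += [84, 29]` → a = [4, 5, 2, 84, 29] (same object as b); b = [4, 5, 2, 84, 29] (same object as a)
`print(b)` → prints [4, 5, 2, 84, 29]
`x = (1, 3, 3)` → x = (1, 3, 3)
`y = x` → y = (1, 3, 3)
`x += (80, 42)` → x = (1, 3, 3, 80, 42)
`print(y)` → prints (1, 3, 3)

Answer:
[4, 5, 2, 84, 29]
(1, 3, 3)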